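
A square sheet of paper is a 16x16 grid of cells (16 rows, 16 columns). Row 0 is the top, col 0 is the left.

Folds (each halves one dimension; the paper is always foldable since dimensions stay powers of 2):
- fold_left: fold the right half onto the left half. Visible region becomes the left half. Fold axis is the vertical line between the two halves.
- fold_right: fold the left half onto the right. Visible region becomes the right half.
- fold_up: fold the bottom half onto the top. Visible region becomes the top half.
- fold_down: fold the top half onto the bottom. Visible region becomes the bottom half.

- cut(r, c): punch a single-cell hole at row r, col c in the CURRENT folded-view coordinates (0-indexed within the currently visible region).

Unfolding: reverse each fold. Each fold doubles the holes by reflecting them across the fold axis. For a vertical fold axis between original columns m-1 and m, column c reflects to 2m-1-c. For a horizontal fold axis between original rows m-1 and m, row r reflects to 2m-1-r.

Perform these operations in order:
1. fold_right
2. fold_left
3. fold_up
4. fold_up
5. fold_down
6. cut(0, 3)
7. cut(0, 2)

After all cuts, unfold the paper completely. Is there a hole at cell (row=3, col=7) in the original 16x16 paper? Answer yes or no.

Answer: no

Derivation:
Op 1 fold_right: fold axis v@8; visible region now rows[0,16) x cols[8,16) = 16x8
Op 2 fold_left: fold axis v@12; visible region now rows[0,16) x cols[8,12) = 16x4
Op 3 fold_up: fold axis h@8; visible region now rows[0,8) x cols[8,12) = 8x4
Op 4 fold_up: fold axis h@4; visible region now rows[0,4) x cols[8,12) = 4x4
Op 5 fold_down: fold axis h@2; visible region now rows[2,4) x cols[8,12) = 2x4
Op 6 cut(0, 3): punch at orig (2,11); cuts so far [(2, 11)]; region rows[2,4) x cols[8,12) = 2x4
Op 7 cut(0, 2): punch at orig (2,10); cuts so far [(2, 10), (2, 11)]; region rows[2,4) x cols[8,12) = 2x4
Unfold 1 (reflect across h@2): 4 holes -> [(1, 10), (1, 11), (2, 10), (2, 11)]
Unfold 2 (reflect across h@4): 8 holes -> [(1, 10), (1, 11), (2, 10), (2, 11), (5, 10), (5, 11), (6, 10), (6, 11)]
Unfold 3 (reflect across h@8): 16 holes -> [(1, 10), (1, 11), (2, 10), (2, 11), (5, 10), (5, 11), (6, 10), (6, 11), (9, 10), (9, 11), (10, 10), (10, 11), (13, 10), (13, 11), (14, 10), (14, 11)]
Unfold 4 (reflect across v@12): 32 holes -> [(1, 10), (1, 11), (1, 12), (1, 13), (2, 10), (2, 11), (2, 12), (2, 13), (5, 10), (5, 11), (5, 12), (5, 13), (6, 10), (6, 11), (6, 12), (6, 13), (9, 10), (9, 11), (9, 12), (9, 13), (10, 10), (10, 11), (10, 12), (10, 13), (13, 10), (13, 11), (13, 12), (13, 13), (14, 10), (14, 11), (14, 12), (14, 13)]
Unfold 5 (reflect across v@8): 64 holes -> [(1, 2), (1, 3), (1, 4), (1, 5), (1, 10), (1, 11), (1, 12), (1, 13), (2, 2), (2, 3), (2, 4), (2, 5), (2, 10), (2, 11), (2, 12), (2, 13), (5, 2), (5, 3), (5, 4), (5, 5), (5, 10), (5, 11), (5, 12), (5, 13), (6, 2), (6, 3), (6, 4), (6, 5), (6, 10), (6, 11), (6, 12), (6, 13), (9, 2), (9, 3), (9, 4), (9, 5), (9, 10), (9, 11), (9, 12), (9, 13), (10, 2), (10, 3), (10, 4), (10, 5), (10, 10), (10, 11), (10, 12), (10, 13), (13, 2), (13, 3), (13, 4), (13, 5), (13, 10), (13, 11), (13, 12), (13, 13), (14, 2), (14, 3), (14, 4), (14, 5), (14, 10), (14, 11), (14, 12), (14, 13)]
Holes: [(1, 2), (1, 3), (1, 4), (1, 5), (1, 10), (1, 11), (1, 12), (1, 13), (2, 2), (2, 3), (2, 4), (2, 5), (2, 10), (2, 11), (2, 12), (2, 13), (5, 2), (5, 3), (5, 4), (5, 5), (5, 10), (5, 11), (5, 12), (5, 13), (6, 2), (6, 3), (6, 4), (6, 5), (6, 10), (6, 11), (6, 12), (6, 13), (9, 2), (9, 3), (9, 4), (9, 5), (9, 10), (9, 11), (9, 12), (9, 13), (10, 2), (10, 3), (10, 4), (10, 5), (10, 10), (10, 11), (10, 12), (10, 13), (13, 2), (13, 3), (13, 4), (13, 5), (13, 10), (13, 11), (13, 12), (13, 13), (14, 2), (14, 3), (14, 4), (14, 5), (14, 10), (14, 11), (14, 12), (14, 13)]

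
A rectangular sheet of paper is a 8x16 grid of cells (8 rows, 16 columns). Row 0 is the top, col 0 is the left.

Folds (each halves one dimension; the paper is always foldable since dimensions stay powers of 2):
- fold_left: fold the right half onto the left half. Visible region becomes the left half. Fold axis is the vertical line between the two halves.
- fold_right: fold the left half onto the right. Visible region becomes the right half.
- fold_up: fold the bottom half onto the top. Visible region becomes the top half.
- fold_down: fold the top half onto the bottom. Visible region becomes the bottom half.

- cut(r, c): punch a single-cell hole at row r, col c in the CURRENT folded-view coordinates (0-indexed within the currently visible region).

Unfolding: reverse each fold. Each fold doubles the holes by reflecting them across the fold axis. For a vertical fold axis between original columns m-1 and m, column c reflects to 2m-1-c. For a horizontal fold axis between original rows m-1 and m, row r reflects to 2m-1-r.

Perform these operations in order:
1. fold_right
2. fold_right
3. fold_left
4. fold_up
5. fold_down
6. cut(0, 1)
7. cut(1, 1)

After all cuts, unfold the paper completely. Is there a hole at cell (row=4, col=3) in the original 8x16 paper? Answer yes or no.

Answer: no

Derivation:
Op 1 fold_right: fold axis v@8; visible region now rows[0,8) x cols[8,16) = 8x8
Op 2 fold_right: fold axis v@12; visible region now rows[0,8) x cols[12,16) = 8x4
Op 3 fold_left: fold axis v@14; visible region now rows[0,8) x cols[12,14) = 8x2
Op 4 fold_up: fold axis h@4; visible region now rows[0,4) x cols[12,14) = 4x2
Op 5 fold_down: fold axis h@2; visible region now rows[2,4) x cols[12,14) = 2x2
Op 6 cut(0, 1): punch at orig (2,13); cuts so far [(2, 13)]; region rows[2,4) x cols[12,14) = 2x2
Op 7 cut(1, 1): punch at orig (3,13); cuts so far [(2, 13), (3, 13)]; region rows[2,4) x cols[12,14) = 2x2
Unfold 1 (reflect across h@2): 4 holes -> [(0, 13), (1, 13), (2, 13), (3, 13)]
Unfold 2 (reflect across h@4): 8 holes -> [(0, 13), (1, 13), (2, 13), (3, 13), (4, 13), (5, 13), (6, 13), (7, 13)]
Unfold 3 (reflect across v@14): 16 holes -> [(0, 13), (0, 14), (1, 13), (1, 14), (2, 13), (2, 14), (3, 13), (3, 14), (4, 13), (4, 14), (5, 13), (5, 14), (6, 13), (6, 14), (7, 13), (7, 14)]
Unfold 4 (reflect across v@12): 32 holes -> [(0, 9), (0, 10), (0, 13), (0, 14), (1, 9), (1, 10), (1, 13), (1, 14), (2, 9), (2, 10), (2, 13), (2, 14), (3, 9), (3, 10), (3, 13), (3, 14), (4, 9), (4, 10), (4, 13), (4, 14), (5, 9), (5, 10), (5, 13), (5, 14), (6, 9), (6, 10), (6, 13), (6, 14), (7, 9), (7, 10), (7, 13), (7, 14)]
Unfold 5 (reflect across v@8): 64 holes -> [(0, 1), (0, 2), (0, 5), (0, 6), (0, 9), (0, 10), (0, 13), (0, 14), (1, 1), (1, 2), (1, 5), (1, 6), (1, 9), (1, 10), (1, 13), (1, 14), (2, 1), (2, 2), (2, 5), (2, 6), (2, 9), (2, 10), (2, 13), (2, 14), (3, 1), (3, 2), (3, 5), (3, 6), (3, 9), (3, 10), (3, 13), (3, 14), (4, 1), (4, 2), (4, 5), (4, 6), (4, 9), (4, 10), (4, 13), (4, 14), (5, 1), (5, 2), (5, 5), (5, 6), (5, 9), (5, 10), (5, 13), (5, 14), (6, 1), (6, 2), (6, 5), (6, 6), (6, 9), (6, 10), (6, 13), (6, 14), (7, 1), (7, 2), (7, 5), (7, 6), (7, 9), (7, 10), (7, 13), (7, 14)]
Holes: [(0, 1), (0, 2), (0, 5), (0, 6), (0, 9), (0, 10), (0, 13), (0, 14), (1, 1), (1, 2), (1, 5), (1, 6), (1, 9), (1, 10), (1, 13), (1, 14), (2, 1), (2, 2), (2, 5), (2, 6), (2, 9), (2, 10), (2, 13), (2, 14), (3, 1), (3, 2), (3, 5), (3, 6), (3, 9), (3, 10), (3, 13), (3, 14), (4, 1), (4, 2), (4, 5), (4, 6), (4, 9), (4, 10), (4, 13), (4, 14), (5, 1), (5, 2), (5, 5), (5, 6), (5, 9), (5, 10), (5, 13), (5, 14), (6, 1), (6, 2), (6, 5), (6, 6), (6, 9), (6, 10), (6, 13), (6, 14), (7, 1), (7, 2), (7, 5), (7, 6), (7, 9), (7, 10), (7, 13), (7, 14)]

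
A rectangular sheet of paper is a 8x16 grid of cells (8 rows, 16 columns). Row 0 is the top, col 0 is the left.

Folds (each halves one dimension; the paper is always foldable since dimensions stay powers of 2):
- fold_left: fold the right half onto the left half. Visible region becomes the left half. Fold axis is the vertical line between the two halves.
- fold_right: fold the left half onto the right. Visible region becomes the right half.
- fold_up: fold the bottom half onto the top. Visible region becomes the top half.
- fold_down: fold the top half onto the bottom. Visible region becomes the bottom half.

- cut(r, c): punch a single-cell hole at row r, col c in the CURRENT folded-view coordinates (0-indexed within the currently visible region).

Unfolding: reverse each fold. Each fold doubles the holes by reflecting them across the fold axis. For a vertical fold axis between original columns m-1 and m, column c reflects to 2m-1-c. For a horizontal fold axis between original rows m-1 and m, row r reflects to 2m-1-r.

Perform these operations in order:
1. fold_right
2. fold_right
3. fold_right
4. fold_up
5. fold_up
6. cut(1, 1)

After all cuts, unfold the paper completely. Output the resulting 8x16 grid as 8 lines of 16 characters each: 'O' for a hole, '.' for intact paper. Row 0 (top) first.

Op 1 fold_right: fold axis v@8; visible region now rows[0,8) x cols[8,16) = 8x8
Op 2 fold_right: fold axis v@12; visible region now rows[0,8) x cols[12,16) = 8x4
Op 3 fold_right: fold axis v@14; visible region now rows[0,8) x cols[14,16) = 8x2
Op 4 fold_up: fold axis h@4; visible region now rows[0,4) x cols[14,16) = 4x2
Op 5 fold_up: fold axis h@2; visible region now rows[0,2) x cols[14,16) = 2x2
Op 6 cut(1, 1): punch at orig (1,15); cuts so far [(1, 15)]; region rows[0,2) x cols[14,16) = 2x2
Unfold 1 (reflect across h@2): 2 holes -> [(1, 15), (2, 15)]
Unfold 2 (reflect across h@4): 4 holes -> [(1, 15), (2, 15), (5, 15), (6, 15)]
Unfold 3 (reflect across v@14): 8 holes -> [(1, 12), (1, 15), (2, 12), (2, 15), (5, 12), (5, 15), (6, 12), (6, 15)]
Unfold 4 (reflect across v@12): 16 holes -> [(1, 8), (1, 11), (1, 12), (1, 15), (2, 8), (2, 11), (2, 12), (2, 15), (5, 8), (5, 11), (5, 12), (5, 15), (6, 8), (6, 11), (6, 12), (6, 15)]
Unfold 5 (reflect across v@8): 32 holes -> [(1, 0), (1, 3), (1, 4), (1, 7), (1, 8), (1, 11), (1, 12), (1, 15), (2, 0), (2, 3), (2, 4), (2, 7), (2, 8), (2, 11), (2, 12), (2, 15), (5, 0), (5, 3), (5, 4), (5, 7), (5, 8), (5, 11), (5, 12), (5, 15), (6, 0), (6, 3), (6, 4), (6, 7), (6, 8), (6, 11), (6, 12), (6, 15)]

Answer: ................
O..OO..OO..OO..O
O..OO..OO..OO..O
................
................
O..OO..OO..OO..O
O..OO..OO..OO..O
................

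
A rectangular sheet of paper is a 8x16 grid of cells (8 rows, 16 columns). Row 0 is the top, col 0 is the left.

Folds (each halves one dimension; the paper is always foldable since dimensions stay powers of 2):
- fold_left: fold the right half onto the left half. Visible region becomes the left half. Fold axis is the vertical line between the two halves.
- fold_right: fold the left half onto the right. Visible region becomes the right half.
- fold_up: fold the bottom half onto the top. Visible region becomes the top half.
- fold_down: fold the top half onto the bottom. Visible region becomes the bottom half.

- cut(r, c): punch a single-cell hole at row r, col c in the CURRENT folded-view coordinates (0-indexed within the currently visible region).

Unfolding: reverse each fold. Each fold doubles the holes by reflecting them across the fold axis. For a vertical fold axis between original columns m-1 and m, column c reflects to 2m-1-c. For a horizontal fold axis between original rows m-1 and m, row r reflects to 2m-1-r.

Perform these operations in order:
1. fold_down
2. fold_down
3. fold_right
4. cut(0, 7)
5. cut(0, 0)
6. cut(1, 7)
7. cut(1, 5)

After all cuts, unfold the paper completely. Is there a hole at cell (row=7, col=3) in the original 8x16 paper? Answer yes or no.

Op 1 fold_down: fold axis h@4; visible region now rows[4,8) x cols[0,16) = 4x16
Op 2 fold_down: fold axis h@6; visible region now rows[6,8) x cols[0,16) = 2x16
Op 3 fold_right: fold axis v@8; visible region now rows[6,8) x cols[8,16) = 2x8
Op 4 cut(0, 7): punch at orig (6,15); cuts so far [(6, 15)]; region rows[6,8) x cols[8,16) = 2x8
Op 5 cut(0, 0): punch at orig (6,8); cuts so far [(6, 8), (6, 15)]; region rows[6,8) x cols[8,16) = 2x8
Op 6 cut(1, 7): punch at orig (7,15); cuts so far [(6, 8), (6, 15), (7, 15)]; region rows[6,8) x cols[8,16) = 2x8
Op 7 cut(1, 5): punch at orig (7,13); cuts so far [(6, 8), (6, 15), (7, 13), (7, 15)]; region rows[6,8) x cols[8,16) = 2x8
Unfold 1 (reflect across v@8): 8 holes -> [(6, 0), (6, 7), (6, 8), (6, 15), (7, 0), (7, 2), (7, 13), (7, 15)]
Unfold 2 (reflect across h@6): 16 holes -> [(4, 0), (4, 2), (4, 13), (4, 15), (5, 0), (5, 7), (5, 8), (5, 15), (6, 0), (6, 7), (6, 8), (6, 15), (7, 0), (7, 2), (7, 13), (7, 15)]
Unfold 3 (reflect across h@4): 32 holes -> [(0, 0), (0, 2), (0, 13), (0, 15), (1, 0), (1, 7), (1, 8), (1, 15), (2, 0), (2, 7), (2, 8), (2, 15), (3, 0), (3, 2), (3, 13), (3, 15), (4, 0), (4, 2), (4, 13), (4, 15), (5, 0), (5, 7), (5, 8), (5, 15), (6, 0), (6, 7), (6, 8), (6, 15), (7, 0), (7, 2), (7, 13), (7, 15)]
Holes: [(0, 0), (0, 2), (0, 13), (0, 15), (1, 0), (1, 7), (1, 8), (1, 15), (2, 0), (2, 7), (2, 8), (2, 15), (3, 0), (3, 2), (3, 13), (3, 15), (4, 0), (4, 2), (4, 13), (4, 15), (5, 0), (5, 7), (5, 8), (5, 15), (6, 0), (6, 7), (6, 8), (6, 15), (7, 0), (7, 2), (7, 13), (7, 15)]

Answer: no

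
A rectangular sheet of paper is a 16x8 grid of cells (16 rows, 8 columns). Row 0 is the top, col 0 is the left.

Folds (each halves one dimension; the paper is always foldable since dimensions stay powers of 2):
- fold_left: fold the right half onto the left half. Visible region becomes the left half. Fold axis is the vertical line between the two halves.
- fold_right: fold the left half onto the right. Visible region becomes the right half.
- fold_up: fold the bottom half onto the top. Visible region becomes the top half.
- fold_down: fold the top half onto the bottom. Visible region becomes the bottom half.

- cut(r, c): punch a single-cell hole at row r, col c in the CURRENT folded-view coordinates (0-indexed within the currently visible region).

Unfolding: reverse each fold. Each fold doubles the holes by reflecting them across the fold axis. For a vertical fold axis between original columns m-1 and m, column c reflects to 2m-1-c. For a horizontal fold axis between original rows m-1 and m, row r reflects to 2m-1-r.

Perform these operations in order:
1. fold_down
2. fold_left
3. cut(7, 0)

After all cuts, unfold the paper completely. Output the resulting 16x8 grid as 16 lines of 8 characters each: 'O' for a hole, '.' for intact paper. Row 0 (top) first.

Op 1 fold_down: fold axis h@8; visible region now rows[8,16) x cols[0,8) = 8x8
Op 2 fold_left: fold axis v@4; visible region now rows[8,16) x cols[0,4) = 8x4
Op 3 cut(7, 0): punch at orig (15,0); cuts so far [(15, 0)]; region rows[8,16) x cols[0,4) = 8x4
Unfold 1 (reflect across v@4): 2 holes -> [(15, 0), (15, 7)]
Unfold 2 (reflect across h@8): 4 holes -> [(0, 0), (0, 7), (15, 0), (15, 7)]

Answer: O......O
........
........
........
........
........
........
........
........
........
........
........
........
........
........
O......O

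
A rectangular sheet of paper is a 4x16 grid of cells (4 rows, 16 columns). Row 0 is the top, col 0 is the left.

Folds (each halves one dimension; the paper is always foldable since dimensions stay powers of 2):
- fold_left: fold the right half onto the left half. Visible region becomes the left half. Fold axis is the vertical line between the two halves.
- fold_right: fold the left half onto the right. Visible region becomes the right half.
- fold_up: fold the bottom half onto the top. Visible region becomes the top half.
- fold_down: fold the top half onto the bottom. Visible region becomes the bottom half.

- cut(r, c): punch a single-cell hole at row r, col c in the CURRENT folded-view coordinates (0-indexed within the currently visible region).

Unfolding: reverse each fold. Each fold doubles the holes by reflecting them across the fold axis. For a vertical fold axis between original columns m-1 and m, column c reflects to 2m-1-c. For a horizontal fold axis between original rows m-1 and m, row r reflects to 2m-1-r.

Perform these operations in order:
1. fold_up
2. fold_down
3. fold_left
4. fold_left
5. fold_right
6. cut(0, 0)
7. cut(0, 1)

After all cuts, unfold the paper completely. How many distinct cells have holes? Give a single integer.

Answer: 64

Derivation:
Op 1 fold_up: fold axis h@2; visible region now rows[0,2) x cols[0,16) = 2x16
Op 2 fold_down: fold axis h@1; visible region now rows[1,2) x cols[0,16) = 1x16
Op 3 fold_left: fold axis v@8; visible region now rows[1,2) x cols[0,8) = 1x8
Op 4 fold_left: fold axis v@4; visible region now rows[1,2) x cols[0,4) = 1x4
Op 5 fold_right: fold axis v@2; visible region now rows[1,2) x cols[2,4) = 1x2
Op 6 cut(0, 0): punch at orig (1,2); cuts so far [(1, 2)]; region rows[1,2) x cols[2,4) = 1x2
Op 7 cut(0, 1): punch at orig (1,3); cuts so far [(1, 2), (1, 3)]; region rows[1,2) x cols[2,4) = 1x2
Unfold 1 (reflect across v@2): 4 holes -> [(1, 0), (1, 1), (1, 2), (1, 3)]
Unfold 2 (reflect across v@4): 8 holes -> [(1, 0), (1, 1), (1, 2), (1, 3), (1, 4), (1, 5), (1, 6), (1, 7)]
Unfold 3 (reflect across v@8): 16 holes -> [(1, 0), (1, 1), (1, 2), (1, 3), (1, 4), (1, 5), (1, 6), (1, 7), (1, 8), (1, 9), (1, 10), (1, 11), (1, 12), (1, 13), (1, 14), (1, 15)]
Unfold 4 (reflect across h@1): 32 holes -> [(0, 0), (0, 1), (0, 2), (0, 3), (0, 4), (0, 5), (0, 6), (0, 7), (0, 8), (0, 9), (0, 10), (0, 11), (0, 12), (0, 13), (0, 14), (0, 15), (1, 0), (1, 1), (1, 2), (1, 3), (1, 4), (1, 5), (1, 6), (1, 7), (1, 8), (1, 9), (1, 10), (1, 11), (1, 12), (1, 13), (1, 14), (1, 15)]
Unfold 5 (reflect across h@2): 64 holes -> [(0, 0), (0, 1), (0, 2), (0, 3), (0, 4), (0, 5), (0, 6), (0, 7), (0, 8), (0, 9), (0, 10), (0, 11), (0, 12), (0, 13), (0, 14), (0, 15), (1, 0), (1, 1), (1, 2), (1, 3), (1, 4), (1, 5), (1, 6), (1, 7), (1, 8), (1, 9), (1, 10), (1, 11), (1, 12), (1, 13), (1, 14), (1, 15), (2, 0), (2, 1), (2, 2), (2, 3), (2, 4), (2, 5), (2, 6), (2, 7), (2, 8), (2, 9), (2, 10), (2, 11), (2, 12), (2, 13), (2, 14), (2, 15), (3, 0), (3, 1), (3, 2), (3, 3), (3, 4), (3, 5), (3, 6), (3, 7), (3, 8), (3, 9), (3, 10), (3, 11), (3, 12), (3, 13), (3, 14), (3, 15)]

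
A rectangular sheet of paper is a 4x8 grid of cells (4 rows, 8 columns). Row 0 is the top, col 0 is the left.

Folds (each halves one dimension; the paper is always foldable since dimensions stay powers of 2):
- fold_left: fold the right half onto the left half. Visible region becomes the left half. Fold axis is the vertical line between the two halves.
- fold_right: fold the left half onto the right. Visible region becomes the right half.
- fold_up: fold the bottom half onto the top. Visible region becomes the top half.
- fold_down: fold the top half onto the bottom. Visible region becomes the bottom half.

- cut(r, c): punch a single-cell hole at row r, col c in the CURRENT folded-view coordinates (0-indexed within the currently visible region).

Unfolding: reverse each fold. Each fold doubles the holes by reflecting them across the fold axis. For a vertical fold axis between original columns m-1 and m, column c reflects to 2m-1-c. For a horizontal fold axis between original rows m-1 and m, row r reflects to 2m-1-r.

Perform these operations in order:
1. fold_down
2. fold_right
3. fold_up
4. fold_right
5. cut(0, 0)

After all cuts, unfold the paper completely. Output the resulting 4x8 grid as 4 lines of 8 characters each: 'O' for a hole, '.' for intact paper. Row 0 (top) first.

Op 1 fold_down: fold axis h@2; visible region now rows[2,4) x cols[0,8) = 2x8
Op 2 fold_right: fold axis v@4; visible region now rows[2,4) x cols[4,8) = 2x4
Op 3 fold_up: fold axis h@3; visible region now rows[2,3) x cols[4,8) = 1x4
Op 4 fold_right: fold axis v@6; visible region now rows[2,3) x cols[6,8) = 1x2
Op 5 cut(0, 0): punch at orig (2,6); cuts so far [(2, 6)]; region rows[2,3) x cols[6,8) = 1x2
Unfold 1 (reflect across v@6): 2 holes -> [(2, 5), (2, 6)]
Unfold 2 (reflect across h@3): 4 holes -> [(2, 5), (2, 6), (3, 5), (3, 6)]
Unfold 3 (reflect across v@4): 8 holes -> [(2, 1), (2, 2), (2, 5), (2, 6), (3, 1), (3, 2), (3, 5), (3, 6)]
Unfold 4 (reflect across h@2): 16 holes -> [(0, 1), (0, 2), (0, 5), (0, 6), (1, 1), (1, 2), (1, 5), (1, 6), (2, 1), (2, 2), (2, 5), (2, 6), (3, 1), (3, 2), (3, 5), (3, 6)]

Answer: .OO..OO.
.OO..OO.
.OO..OO.
.OO..OO.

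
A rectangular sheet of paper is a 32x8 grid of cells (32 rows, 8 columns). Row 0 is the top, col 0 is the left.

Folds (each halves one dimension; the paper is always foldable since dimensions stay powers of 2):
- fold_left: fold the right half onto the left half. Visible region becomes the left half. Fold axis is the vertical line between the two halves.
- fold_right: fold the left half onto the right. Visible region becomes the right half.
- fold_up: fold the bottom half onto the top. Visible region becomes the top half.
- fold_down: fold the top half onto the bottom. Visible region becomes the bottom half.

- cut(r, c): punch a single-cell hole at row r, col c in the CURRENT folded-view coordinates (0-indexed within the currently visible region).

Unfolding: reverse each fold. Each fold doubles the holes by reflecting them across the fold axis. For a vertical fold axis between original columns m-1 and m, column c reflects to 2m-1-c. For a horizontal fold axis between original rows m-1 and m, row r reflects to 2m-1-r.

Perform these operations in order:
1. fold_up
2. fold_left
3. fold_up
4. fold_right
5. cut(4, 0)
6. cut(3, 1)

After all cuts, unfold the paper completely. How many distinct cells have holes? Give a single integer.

Op 1 fold_up: fold axis h@16; visible region now rows[0,16) x cols[0,8) = 16x8
Op 2 fold_left: fold axis v@4; visible region now rows[0,16) x cols[0,4) = 16x4
Op 3 fold_up: fold axis h@8; visible region now rows[0,8) x cols[0,4) = 8x4
Op 4 fold_right: fold axis v@2; visible region now rows[0,8) x cols[2,4) = 8x2
Op 5 cut(4, 0): punch at orig (4,2); cuts so far [(4, 2)]; region rows[0,8) x cols[2,4) = 8x2
Op 6 cut(3, 1): punch at orig (3,3); cuts so far [(3, 3), (4, 2)]; region rows[0,8) x cols[2,4) = 8x2
Unfold 1 (reflect across v@2): 4 holes -> [(3, 0), (3, 3), (4, 1), (4, 2)]
Unfold 2 (reflect across h@8): 8 holes -> [(3, 0), (3, 3), (4, 1), (4, 2), (11, 1), (11, 2), (12, 0), (12, 3)]
Unfold 3 (reflect across v@4): 16 holes -> [(3, 0), (3, 3), (3, 4), (3, 7), (4, 1), (4, 2), (4, 5), (4, 6), (11, 1), (11, 2), (11, 5), (11, 6), (12, 0), (12, 3), (12, 4), (12, 7)]
Unfold 4 (reflect across h@16): 32 holes -> [(3, 0), (3, 3), (3, 4), (3, 7), (4, 1), (4, 2), (4, 5), (4, 6), (11, 1), (11, 2), (11, 5), (11, 6), (12, 0), (12, 3), (12, 4), (12, 7), (19, 0), (19, 3), (19, 4), (19, 7), (20, 1), (20, 2), (20, 5), (20, 6), (27, 1), (27, 2), (27, 5), (27, 6), (28, 0), (28, 3), (28, 4), (28, 7)]

Answer: 32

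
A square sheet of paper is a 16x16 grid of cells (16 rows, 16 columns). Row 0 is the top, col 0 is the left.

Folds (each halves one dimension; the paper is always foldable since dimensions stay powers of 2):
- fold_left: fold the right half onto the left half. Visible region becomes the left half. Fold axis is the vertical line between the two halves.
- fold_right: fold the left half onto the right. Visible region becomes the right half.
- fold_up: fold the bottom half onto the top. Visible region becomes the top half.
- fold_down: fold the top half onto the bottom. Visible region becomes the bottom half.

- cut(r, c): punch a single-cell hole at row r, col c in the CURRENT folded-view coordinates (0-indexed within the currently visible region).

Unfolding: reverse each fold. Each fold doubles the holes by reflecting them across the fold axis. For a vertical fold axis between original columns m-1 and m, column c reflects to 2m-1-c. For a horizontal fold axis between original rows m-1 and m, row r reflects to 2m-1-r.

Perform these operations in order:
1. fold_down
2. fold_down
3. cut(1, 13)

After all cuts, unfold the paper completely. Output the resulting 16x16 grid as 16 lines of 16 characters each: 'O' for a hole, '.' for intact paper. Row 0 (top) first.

Op 1 fold_down: fold axis h@8; visible region now rows[8,16) x cols[0,16) = 8x16
Op 2 fold_down: fold axis h@12; visible region now rows[12,16) x cols[0,16) = 4x16
Op 3 cut(1, 13): punch at orig (13,13); cuts so far [(13, 13)]; region rows[12,16) x cols[0,16) = 4x16
Unfold 1 (reflect across h@12): 2 holes -> [(10, 13), (13, 13)]
Unfold 2 (reflect across h@8): 4 holes -> [(2, 13), (5, 13), (10, 13), (13, 13)]

Answer: ................
................
.............O..
................
................
.............O..
................
................
................
................
.............O..
................
................
.............O..
................
................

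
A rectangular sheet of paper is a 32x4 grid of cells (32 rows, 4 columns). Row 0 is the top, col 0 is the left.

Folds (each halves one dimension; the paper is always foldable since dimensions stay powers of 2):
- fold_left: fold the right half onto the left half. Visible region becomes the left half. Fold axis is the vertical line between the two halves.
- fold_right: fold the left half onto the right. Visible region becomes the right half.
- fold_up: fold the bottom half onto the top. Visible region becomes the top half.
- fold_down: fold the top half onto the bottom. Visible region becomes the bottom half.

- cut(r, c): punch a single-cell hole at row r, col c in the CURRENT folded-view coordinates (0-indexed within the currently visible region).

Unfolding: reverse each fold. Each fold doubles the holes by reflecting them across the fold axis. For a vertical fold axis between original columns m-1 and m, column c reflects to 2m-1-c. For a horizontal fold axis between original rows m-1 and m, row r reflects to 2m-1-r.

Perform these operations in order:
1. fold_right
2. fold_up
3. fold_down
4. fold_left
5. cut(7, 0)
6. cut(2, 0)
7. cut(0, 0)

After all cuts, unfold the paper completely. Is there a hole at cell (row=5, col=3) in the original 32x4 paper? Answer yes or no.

Op 1 fold_right: fold axis v@2; visible region now rows[0,32) x cols[2,4) = 32x2
Op 2 fold_up: fold axis h@16; visible region now rows[0,16) x cols[2,4) = 16x2
Op 3 fold_down: fold axis h@8; visible region now rows[8,16) x cols[2,4) = 8x2
Op 4 fold_left: fold axis v@3; visible region now rows[8,16) x cols[2,3) = 8x1
Op 5 cut(7, 0): punch at orig (15,2); cuts so far [(15, 2)]; region rows[8,16) x cols[2,3) = 8x1
Op 6 cut(2, 0): punch at orig (10,2); cuts so far [(10, 2), (15, 2)]; region rows[8,16) x cols[2,3) = 8x1
Op 7 cut(0, 0): punch at orig (8,2); cuts so far [(8, 2), (10, 2), (15, 2)]; region rows[8,16) x cols[2,3) = 8x1
Unfold 1 (reflect across v@3): 6 holes -> [(8, 2), (8, 3), (10, 2), (10, 3), (15, 2), (15, 3)]
Unfold 2 (reflect across h@8): 12 holes -> [(0, 2), (0, 3), (5, 2), (5, 3), (7, 2), (7, 3), (8, 2), (8, 3), (10, 2), (10, 3), (15, 2), (15, 3)]
Unfold 3 (reflect across h@16): 24 holes -> [(0, 2), (0, 3), (5, 2), (5, 3), (7, 2), (7, 3), (8, 2), (8, 3), (10, 2), (10, 3), (15, 2), (15, 3), (16, 2), (16, 3), (21, 2), (21, 3), (23, 2), (23, 3), (24, 2), (24, 3), (26, 2), (26, 3), (31, 2), (31, 3)]
Unfold 4 (reflect across v@2): 48 holes -> [(0, 0), (0, 1), (0, 2), (0, 3), (5, 0), (5, 1), (5, 2), (5, 3), (7, 0), (7, 1), (7, 2), (7, 3), (8, 0), (8, 1), (8, 2), (8, 3), (10, 0), (10, 1), (10, 2), (10, 3), (15, 0), (15, 1), (15, 2), (15, 3), (16, 0), (16, 1), (16, 2), (16, 3), (21, 0), (21, 1), (21, 2), (21, 3), (23, 0), (23, 1), (23, 2), (23, 3), (24, 0), (24, 1), (24, 2), (24, 3), (26, 0), (26, 1), (26, 2), (26, 3), (31, 0), (31, 1), (31, 2), (31, 3)]
Holes: [(0, 0), (0, 1), (0, 2), (0, 3), (5, 0), (5, 1), (5, 2), (5, 3), (7, 0), (7, 1), (7, 2), (7, 3), (8, 0), (8, 1), (8, 2), (8, 3), (10, 0), (10, 1), (10, 2), (10, 3), (15, 0), (15, 1), (15, 2), (15, 3), (16, 0), (16, 1), (16, 2), (16, 3), (21, 0), (21, 1), (21, 2), (21, 3), (23, 0), (23, 1), (23, 2), (23, 3), (24, 0), (24, 1), (24, 2), (24, 3), (26, 0), (26, 1), (26, 2), (26, 3), (31, 0), (31, 1), (31, 2), (31, 3)]

Answer: yes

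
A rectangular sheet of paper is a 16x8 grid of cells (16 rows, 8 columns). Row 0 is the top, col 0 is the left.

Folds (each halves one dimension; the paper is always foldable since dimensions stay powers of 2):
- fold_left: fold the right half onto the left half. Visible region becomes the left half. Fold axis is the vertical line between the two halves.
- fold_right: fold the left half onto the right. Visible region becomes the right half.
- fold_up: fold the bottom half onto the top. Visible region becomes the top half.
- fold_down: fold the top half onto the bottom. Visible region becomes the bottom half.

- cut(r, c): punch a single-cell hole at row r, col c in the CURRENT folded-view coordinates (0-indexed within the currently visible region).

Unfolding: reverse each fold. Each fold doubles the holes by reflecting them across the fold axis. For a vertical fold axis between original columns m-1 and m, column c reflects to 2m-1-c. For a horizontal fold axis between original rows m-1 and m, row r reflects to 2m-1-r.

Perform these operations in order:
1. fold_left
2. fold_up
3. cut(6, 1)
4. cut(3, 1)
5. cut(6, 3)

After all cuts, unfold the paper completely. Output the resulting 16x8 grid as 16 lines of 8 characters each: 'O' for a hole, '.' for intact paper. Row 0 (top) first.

Op 1 fold_left: fold axis v@4; visible region now rows[0,16) x cols[0,4) = 16x4
Op 2 fold_up: fold axis h@8; visible region now rows[0,8) x cols[0,4) = 8x4
Op 3 cut(6, 1): punch at orig (6,1); cuts so far [(6, 1)]; region rows[0,8) x cols[0,4) = 8x4
Op 4 cut(3, 1): punch at orig (3,1); cuts so far [(3, 1), (6, 1)]; region rows[0,8) x cols[0,4) = 8x4
Op 5 cut(6, 3): punch at orig (6,3); cuts so far [(3, 1), (6, 1), (6, 3)]; region rows[0,8) x cols[0,4) = 8x4
Unfold 1 (reflect across h@8): 6 holes -> [(3, 1), (6, 1), (6, 3), (9, 1), (9, 3), (12, 1)]
Unfold 2 (reflect across v@4): 12 holes -> [(3, 1), (3, 6), (6, 1), (6, 3), (6, 4), (6, 6), (9, 1), (9, 3), (9, 4), (9, 6), (12, 1), (12, 6)]

Answer: ........
........
........
.O....O.
........
........
.O.OO.O.
........
........
.O.OO.O.
........
........
.O....O.
........
........
........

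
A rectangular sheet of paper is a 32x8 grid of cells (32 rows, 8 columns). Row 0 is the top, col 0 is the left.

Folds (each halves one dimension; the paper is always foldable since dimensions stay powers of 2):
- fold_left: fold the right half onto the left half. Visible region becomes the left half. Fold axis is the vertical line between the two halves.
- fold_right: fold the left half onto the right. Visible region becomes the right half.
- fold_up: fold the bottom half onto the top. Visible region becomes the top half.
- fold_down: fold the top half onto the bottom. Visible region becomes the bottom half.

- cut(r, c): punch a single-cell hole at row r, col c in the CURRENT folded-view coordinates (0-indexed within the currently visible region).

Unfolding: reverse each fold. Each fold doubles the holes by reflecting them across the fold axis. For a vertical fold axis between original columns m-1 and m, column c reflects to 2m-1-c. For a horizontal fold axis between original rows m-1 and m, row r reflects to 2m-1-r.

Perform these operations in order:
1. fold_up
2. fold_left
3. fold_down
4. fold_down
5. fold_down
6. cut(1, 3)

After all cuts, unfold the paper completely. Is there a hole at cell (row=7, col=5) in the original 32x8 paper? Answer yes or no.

Answer: no

Derivation:
Op 1 fold_up: fold axis h@16; visible region now rows[0,16) x cols[0,8) = 16x8
Op 2 fold_left: fold axis v@4; visible region now rows[0,16) x cols[0,4) = 16x4
Op 3 fold_down: fold axis h@8; visible region now rows[8,16) x cols[0,4) = 8x4
Op 4 fold_down: fold axis h@12; visible region now rows[12,16) x cols[0,4) = 4x4
Op 5 fold_down: fold axis h@14; visible region now rows[14,16) x cols[0,4) = 2x4
Op 6 cut(1, 3): punch at orig (15,3); cuts so far [(15, 3)]; region rows[14,16) x cols[0,4) = 2x4
Unfold 1 (reflect across h@14): 2 holes -> [(12, 3), (15, 3)]
Unfold 2 (reflect across h@12): 4 holes -> [(8, 3), (11, 3), (12, 3), (15, 3)]
Unfold 3 (reflect across h@8): 8 holes -> [(0, 3), (3, 3), (4, 3), (7, 3), (8, 3), (11, 3), (12, 3), (15, 3)]
Unfold 4 (reflect across v@4): 16 holes -> [(0, 3), (0, 4), (3, 3), (3, 4), (4, 3), (4, 4), (7, 3), (7, 4), (8, 3), (8, 4), (11, 3), (11, 4), (12, 3), (12, 4), (15, 3), (15, 4)]
Unfold 5 (reflect across h@16): 32 holes -> [(0, 3), (0, 4), (3, 3), (3, 4), (4, 3), (4, 4), (7, 3), (7, 4), (8, 3), (8, 4), (11, 3), (11, 4), (12, 3), (12, 4), (15, 3), (15, 4), (16, 3), (16, 4), (19, 3), (19, 4), (20, 3), (20, 4), (23, 3), (23, 4), (24, 3), (24, 4), (27, 3), (27, 4), (28, 3), (28, 4), (31, 3), (31, 4)]
Holes: [(0, 3), (0, 4), (3, 3), (3, 4), (4, 3), (4, 4), (7, 3), (7, 4), (8, 3), (8, 4), (11, 3), (11, 4), (12, 3), (12, 4), (15, 3), (15, 4), (16, 3), (16, 4), (19, 3), (19, 4), (20, 3), (20, 4), (23, 3), (23, 4), (24, 3), (24, 4), (27, 3), (27, 4), (28, 3), (28, 4), (31, 3), (31, 4)]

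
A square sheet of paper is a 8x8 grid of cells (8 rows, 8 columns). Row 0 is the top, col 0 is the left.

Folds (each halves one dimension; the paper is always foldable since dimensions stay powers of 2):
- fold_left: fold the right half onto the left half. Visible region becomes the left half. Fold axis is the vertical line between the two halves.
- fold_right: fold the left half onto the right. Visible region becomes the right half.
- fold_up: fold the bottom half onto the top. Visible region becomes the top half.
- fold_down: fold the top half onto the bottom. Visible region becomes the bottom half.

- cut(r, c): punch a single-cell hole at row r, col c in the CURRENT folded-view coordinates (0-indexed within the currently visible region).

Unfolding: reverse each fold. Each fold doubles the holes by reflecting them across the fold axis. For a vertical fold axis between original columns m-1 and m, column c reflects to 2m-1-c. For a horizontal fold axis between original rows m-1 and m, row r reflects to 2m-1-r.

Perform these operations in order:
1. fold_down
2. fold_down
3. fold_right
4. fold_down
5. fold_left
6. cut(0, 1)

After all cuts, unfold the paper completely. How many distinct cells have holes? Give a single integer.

Answer: 32

Derivation:
Op 1 fold_down: fold axis h@4; visible region now rows[4,8) x cols[0,8) = 4x8
Op 2 fold_down: fold axis h@6; visible region now rows[6,8) x cols[0,8) = 2x8
Op 3 fold_right: fold axis v@4; visible region now rows[6,8) x cols[4,8) = 2x4
Op 4 fold_down: fold axis h@7; visible region now rows[7,8) x cols[4,8) = 1x4
Op 5 fold_left: fold axis v@6; visible region now rows[7,8) x cols[4,6) = 1x2
Op 6 cut(0, 1): punch at orig (7,5); cuts so far [(7, 5)]; region rows[7,8) x cols[4,6) = 1x2
Unfold 1 (reflect across v@6): 2 holes -> [(7, 5), (7, 6)]
Unfold 2 (reflect across h@7): 4 holes -> [(6, 5), (6, 6), (7, 5), (7, 6)]
Unfold 3 (reflect across v@4): 8 holes -> [(6, 1), (6, 2), (6, 5), (6, 6), (7, 1), (7, 2), (7, 5), (7, 6)]
Unfold 4 (reflect across h@6): 16 holes -> [(4, 1), (4, 2), (4, 5), (4, 6), (5, 1), (5, 2), (5, 5), (5, 6), (6, 1), (6, 2), (6, 5), (6, 6), (7, 1), (7, 2), (7, 5), (7, 6)]
Unfold 5 (reflect across h@4): 32 holes -> [(0, 1), (0, 2), (0, 5), (0, 6), (1, 1), (1, 2), (1, 5), (1, 6), (2, 1), (2, 2), (2, 5), (2, 6), (3, 1), (3, 2), (3, 5), (3, 6), (4, 1), (4, 2), (4, 5), (4, 6), (5, 1), (5, 2), (5, 5), (5, 6), (6, 1), (6, 2), (6, 5), (6, 6), (7, 1), (7, 2), (7, 5), (7, 6)]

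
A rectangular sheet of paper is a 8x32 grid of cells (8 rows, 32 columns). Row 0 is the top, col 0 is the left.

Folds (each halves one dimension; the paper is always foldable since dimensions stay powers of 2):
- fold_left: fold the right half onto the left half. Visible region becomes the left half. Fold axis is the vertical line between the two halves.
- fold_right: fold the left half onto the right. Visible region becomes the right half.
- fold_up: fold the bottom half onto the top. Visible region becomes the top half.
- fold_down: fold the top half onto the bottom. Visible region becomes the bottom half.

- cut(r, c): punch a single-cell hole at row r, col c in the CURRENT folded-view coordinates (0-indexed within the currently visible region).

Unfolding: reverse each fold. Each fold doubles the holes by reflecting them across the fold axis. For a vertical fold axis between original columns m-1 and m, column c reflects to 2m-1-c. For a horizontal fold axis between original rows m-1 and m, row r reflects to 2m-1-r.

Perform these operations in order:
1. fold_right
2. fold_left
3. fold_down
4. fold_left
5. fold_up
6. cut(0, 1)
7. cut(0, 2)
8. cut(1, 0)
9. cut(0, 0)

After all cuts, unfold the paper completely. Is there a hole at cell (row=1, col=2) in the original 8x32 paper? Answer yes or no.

Op 1 fold_right: fold axis v@16; visible region now rows[0,8) x cols[16,32) = 8x16
Op 2 fold_left: fold axis v@24; visible region now rows[0,8) x cols[16,24) = 8x8
Op 3 fold_down: fold axis h@4; visible region now rows[4,8) x cols[16,24) = 4x8
Op 4 fold_left: fold axis v@20; visible region now rows[4,8) x cols[16,20) = 4x4
Op 5 fold_up: fold axis h@6; visible region now rows[4,6) x cols[16,20) = 2x4
Op 6 cut(0, 1): punch at orig (4,17); cuts so far [(4, 17)]; region rows[4,6) x cols[16,20) = 2x4
Op 7 cut(0, 2): punch at orig (4,18); cuts so far [(4, 17), (4, 18)]; region rows[4,6) x cols[16,20) = 2x4
Op 8 cut(1, 0): punch at orig (5,16); cuts so far [(4, 17), (4, 18), (5, 16)]; region rows[4,6) x cols[16,20) = 2x4
Op 9 cut(0, 0): punch at orig (4,16); cuts so far [(4, 16), (4, 17), (4, 18), (5, 16)]; region rows[4,6) x cols[16,20) = 2x4
Unfold 1 (reflect across h@6): 8 holes -> [(4, 16), (4, 17), (4, 18), (5, 16), (6, 16), (7, 16), (7, 17), (7, 18)]
Unfold 2 (reflect across v@20): 16 holes -> [(4, 16), (4, 17), (4, 18), (4, 21), (4, 22), (4, 23), (5, 16), (5, 23), (6, 16), (6, 23), (7, 16), (7, 17), (7, 18), (7, 21), (7, 22), (7, 23)]
Unfold 3 (reflect across h@4): 32 holes -> [(0, 16), (0, 17), (0, 18), (0, 21), (0, 22), (0, 23), (1, 16), (1, 23), (2, 16), (2, 23), (3, 16), (3, 17), (3, 18), (3, 21), (3, 22), (3, 23), (4, 16), (4, 17), (4, 18), (4, 21), (4, 22), (4, 23), (5, 16), (5, 23), (6, 16), (6, 23), (7, 16), (7, 17), (7, 18), (7, 21), (7, 22), (7, 23)]
Unfold 4 (reflect across v@24): 64 holes -> [(0, 16), (0, 17), (0, 18), (0, 21), (0, 22), (0, 23), (0, 24), (0, 25), (0, 26), (0, 29), (0, 30), (0, 31), (1, 16), (1, 23), (1, 24), (1, 31), (2, 16), (2, 23), (2, 24), (2, 31), (3, 16), (3, 17), (3, 18), (3, 21), (3, 22), (3, 23), (3, 24), (3, 25), (3, 26), (3, 29), (3, 30), (3, 31), (4, 16), (4, 17), (4, 18), (4, 21), (4, 22), (4, 23), (4, 24), (4, 25), (4, 26), (4, 29), (4, 30), (4, 31), (5, 16), (5, 23), (5, 24), (5, 31), (6, 16), (6, 23), (6, 24), (6, 31), (7, 16), (7, 17), (7, 18), (7, 21), (7, 22), (7, 23), (7, 24), (7, 25), (7, 26), (7, 29), (7, 30), (7, 31)]
Unfold 5 (reflect across v@16): 128 holes -> [(0, 0), (0, 1), (0, 2), (0, 5), (0, 6), (0, 7), (0, 8), (0, 9), (0, 10), (0, 13), (0, 14), (0, 15), (0, 16), (0, 17), (0, 18), (0, 21), (0, 22), (0, 23), (0, 24), (0, 25), (0, 26), (0, 29), (0, 30), (0, 31), (1, 0), (1, 7), (1, 8), (1, 15), (1, 16), (1, 23), (1, 24), (1, 31), (2, 0), (2, 7), (2, 8), (2, 15), (2, 16), (2, 23), (2, 24), (2, 31), (3, 0), (3, 1), (3, 2), (3, 5), (3, 6), (3, 7), (3, 8), (3, 9), (3, 10), (3, 13), (3, 14), (3, 15), (3, 16), (3, 17), (3, 18), (3, 21), (3, 22), (3, 23), (3, 24), (3, 25), (3, 26), (3, 29), (3, 30), (3, 31), (4, 0), (4, 1), (4, 2), (4, 5), (4, 6), (4, 7), (4, 8), (4, 9), (4, 10), (4, 13), (4, 14), (4, 15), (4, 16), (4, 17), (4, 18), (4, 21), (4, 22), (4, 23), (4, 24), (4, 25), (4, 26), (4, 29), (4, 30), (4, 31), (5, 0), (5, 7), (5, 8), (5, 15), (5, 16), (5, 23), (5, 24), (5, 31), (6, 0), (6, 7), (6, 8), (6, 15), (6, 16), (6, 23), (6, 24), (6, 31), (7, 0), (7, 1), (7, 2), (7, 5), (7, 6), (7, 7), (7, 8), (7, 9), (7, 10), (7, 13), (7, 14), (7, 15), (7, 16), (7, 17), (7, 18), (7, 21), (7, 22), (7, 23), (7, 24), (7, 25), (7, 26), (7, 29), (7, 30), (7, 31)]
Holes: [(0, 0), (0, 1), (0, 2), (0, 5), (0, 6), (0, 7), (0, 8), (0, 9), (0, 10), (0, 13), (0, 14), (0, 15), (0, 16), (0, 17), (0, 18), (0, 21), (0, 22), (0, 23), (0, 24), (0, 25), (0, 26), (0, 29), (0, 30), (0, 31), (1, 0), (1, 7), (1, 8), (1, 15), (1, 16), (1, 23), (1, 24), (1, 31), (2, 0), (2, 7), (2, 8), (2, 15), (2, 16), (2, 23), (2, 24), (2, 31), (3, 0), (3, 1), (3, 2), (3, 5), (3, 6), (3, 7), (3, 8), (3, 9), (3, 10), (3, 13), (3, 14), (3, 15), (3, 16), (3, 17), (3, 18), (3, 21), (3, 22), (3, 23), (3, 24), (3, 25), (3, 26), (3, 29), (3, 30), (3, 31), (4, 0), (4, 1), (4, 2), (4, 5), (4, 6), (4, 7), (4, 8), (4, 9), (4, 10), (4, 13), (4, 14), (4, 15), (4, 16), (4, 17), (4, 18), (4, 21), (4, 22), (4, 23), (4, 24), (4, 25), (4, 26), (4, 29), (4, 30), (4, 31), (5, 0), (5, 7), (5, 8), (5, 15), (5, 16), (5, 23), (5, 24), (5, 31), (6, 0), (6, 7), (6, 8), (6, 15), (6, 16), (6, 23), (6, 24), (6, 31), (7, 0), (7, 1), (7, 2), (7, 5), (7, 6), (7, 7), (7, 8), (7, 9), (7, 10), (7, 13), (7, 14), (7, 15), (7, 16), (7, 17), (7, 18), (7, 21), (7, 22), (7, 23), (7, 24), (7, 25), (7, 26), (7, 29), (7, 30), (7, 31)]

Answer: no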